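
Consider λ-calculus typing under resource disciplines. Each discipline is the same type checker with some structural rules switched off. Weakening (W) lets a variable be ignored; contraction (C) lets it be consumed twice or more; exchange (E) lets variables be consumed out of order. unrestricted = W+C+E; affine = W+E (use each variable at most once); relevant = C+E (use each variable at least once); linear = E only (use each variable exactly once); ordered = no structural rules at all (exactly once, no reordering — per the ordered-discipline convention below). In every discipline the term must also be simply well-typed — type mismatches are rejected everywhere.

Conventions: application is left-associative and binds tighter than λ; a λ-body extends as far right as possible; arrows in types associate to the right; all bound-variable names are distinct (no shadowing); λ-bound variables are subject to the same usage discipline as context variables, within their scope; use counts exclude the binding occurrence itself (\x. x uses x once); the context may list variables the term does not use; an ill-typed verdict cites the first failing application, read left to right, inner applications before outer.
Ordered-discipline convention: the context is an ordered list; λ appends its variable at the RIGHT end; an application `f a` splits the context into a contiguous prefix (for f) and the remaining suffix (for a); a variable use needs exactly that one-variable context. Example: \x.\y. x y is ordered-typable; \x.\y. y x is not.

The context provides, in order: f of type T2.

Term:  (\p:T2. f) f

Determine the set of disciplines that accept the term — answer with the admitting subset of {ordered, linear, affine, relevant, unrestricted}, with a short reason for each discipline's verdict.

admitted by: unrestricted
variable uses: f=2; p [bound]=0
use order (left to right): f, f
typing: ✓ — T2
ordered: ✗, needs contraction — f ×2; needs weakening: p unused
linear: ✗, needs contraction — f ×2; needs weakening: p unused
affine: ✗, needs contraction — f ×2
relevant: ✗, needs weakening: p unused
unrestricted: ✓, well-typed at T2; no restrictions here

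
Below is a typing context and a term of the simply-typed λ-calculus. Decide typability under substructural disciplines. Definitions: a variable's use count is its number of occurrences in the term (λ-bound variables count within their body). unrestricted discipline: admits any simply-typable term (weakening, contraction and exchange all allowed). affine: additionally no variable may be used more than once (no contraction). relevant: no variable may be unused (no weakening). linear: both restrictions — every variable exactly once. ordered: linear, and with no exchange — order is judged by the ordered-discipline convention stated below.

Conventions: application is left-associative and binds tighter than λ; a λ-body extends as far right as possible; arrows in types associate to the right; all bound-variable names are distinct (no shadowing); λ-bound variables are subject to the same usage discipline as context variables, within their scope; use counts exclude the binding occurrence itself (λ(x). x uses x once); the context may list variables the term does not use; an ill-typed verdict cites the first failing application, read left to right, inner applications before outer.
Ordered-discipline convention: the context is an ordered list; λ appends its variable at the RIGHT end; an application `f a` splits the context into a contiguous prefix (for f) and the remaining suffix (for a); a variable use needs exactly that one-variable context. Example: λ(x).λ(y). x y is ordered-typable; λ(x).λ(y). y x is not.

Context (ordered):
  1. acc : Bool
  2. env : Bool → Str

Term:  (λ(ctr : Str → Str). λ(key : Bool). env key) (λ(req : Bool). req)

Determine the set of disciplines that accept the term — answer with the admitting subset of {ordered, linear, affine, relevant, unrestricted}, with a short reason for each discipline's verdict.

admitted by: none
counts: acc: 0; env: 1; ctr (λ-bound): 0; key (λ-bound): 1; req (λ-bound): 1
uses in reading order: env, key, req
typing: ill-typed: an application expects Str → Str but receives Bool → Bool
ordered ✗ (the type mismatch rejects it)
linear ✗ (not simply typable)
affine ✗ (fails simple typing)
relevant ✗ (a type mismatch blocks all five)
unrestricted ✗ (the type mismatch rejects it)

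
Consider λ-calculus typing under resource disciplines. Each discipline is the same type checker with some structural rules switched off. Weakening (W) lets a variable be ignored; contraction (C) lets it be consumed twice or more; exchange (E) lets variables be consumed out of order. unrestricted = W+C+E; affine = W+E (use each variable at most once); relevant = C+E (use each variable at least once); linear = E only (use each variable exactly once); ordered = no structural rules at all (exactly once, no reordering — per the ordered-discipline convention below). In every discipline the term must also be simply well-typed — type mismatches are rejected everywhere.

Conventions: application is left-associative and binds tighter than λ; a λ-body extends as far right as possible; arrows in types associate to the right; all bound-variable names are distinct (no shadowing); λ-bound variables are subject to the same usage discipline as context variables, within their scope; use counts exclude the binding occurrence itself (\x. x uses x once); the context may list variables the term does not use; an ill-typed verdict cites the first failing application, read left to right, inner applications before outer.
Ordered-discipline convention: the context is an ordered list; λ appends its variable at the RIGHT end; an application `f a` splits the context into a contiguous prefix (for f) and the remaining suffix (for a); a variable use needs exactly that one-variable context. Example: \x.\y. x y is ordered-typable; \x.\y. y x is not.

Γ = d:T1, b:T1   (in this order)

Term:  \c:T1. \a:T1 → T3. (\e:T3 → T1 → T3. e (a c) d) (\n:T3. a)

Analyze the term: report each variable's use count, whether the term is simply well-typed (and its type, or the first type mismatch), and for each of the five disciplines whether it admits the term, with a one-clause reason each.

variable uses: d: 1; b: 0; c (bound): 1; a (bound): 2; e (bound): 1; n (bound): 0
left-to-right use order: e, a, c, d, a
typing: well-typed — term : T1 → (T1 → T3) → T3
ordered: ✗, uses contraction: a ×2; needs weakening: b, n unused
linear: ✗, uses contraction: a ×2; needs weakening: b, n unused
affine: ✗, uses contraction: a ×2
relevant: ✗, needs weakening: b, n unused
unrestricted: ✓, simply typable at T1 → (T1 → T3) → T3; W, C, E all held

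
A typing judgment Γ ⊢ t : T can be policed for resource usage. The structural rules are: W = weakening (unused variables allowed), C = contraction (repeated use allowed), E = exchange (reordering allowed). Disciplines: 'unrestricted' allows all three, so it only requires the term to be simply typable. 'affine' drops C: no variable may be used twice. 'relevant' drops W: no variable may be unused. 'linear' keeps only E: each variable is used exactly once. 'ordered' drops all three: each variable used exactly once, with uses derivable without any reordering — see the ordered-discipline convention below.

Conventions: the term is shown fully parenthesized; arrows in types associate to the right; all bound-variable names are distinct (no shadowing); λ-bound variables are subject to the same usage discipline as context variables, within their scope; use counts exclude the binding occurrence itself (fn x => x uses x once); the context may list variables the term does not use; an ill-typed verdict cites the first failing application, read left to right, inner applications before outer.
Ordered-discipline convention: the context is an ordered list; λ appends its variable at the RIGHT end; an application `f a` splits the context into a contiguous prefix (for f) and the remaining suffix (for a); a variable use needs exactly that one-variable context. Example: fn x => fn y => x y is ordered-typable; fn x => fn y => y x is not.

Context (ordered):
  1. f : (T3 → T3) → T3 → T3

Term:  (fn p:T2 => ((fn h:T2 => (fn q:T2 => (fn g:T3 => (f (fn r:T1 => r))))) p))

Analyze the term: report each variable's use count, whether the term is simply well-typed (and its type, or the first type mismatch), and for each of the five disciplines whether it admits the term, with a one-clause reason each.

counts: f: 1, p [bound]: 1, h [bound]: 0, q [bound]: 0, g [bound]: 0, r [bound]: 1
uses in reading order: f, r, p
typing: ill-typed: argument of type T1 → T1 where T3 → T3 is required
ordered: ✗, not simply typable
linear: ✗, fails simple typing
affine: ✗, a type mismatch blocks all five
relevant: ✗, the type mismatch rejects it
unrestricted: ✗, not simply typable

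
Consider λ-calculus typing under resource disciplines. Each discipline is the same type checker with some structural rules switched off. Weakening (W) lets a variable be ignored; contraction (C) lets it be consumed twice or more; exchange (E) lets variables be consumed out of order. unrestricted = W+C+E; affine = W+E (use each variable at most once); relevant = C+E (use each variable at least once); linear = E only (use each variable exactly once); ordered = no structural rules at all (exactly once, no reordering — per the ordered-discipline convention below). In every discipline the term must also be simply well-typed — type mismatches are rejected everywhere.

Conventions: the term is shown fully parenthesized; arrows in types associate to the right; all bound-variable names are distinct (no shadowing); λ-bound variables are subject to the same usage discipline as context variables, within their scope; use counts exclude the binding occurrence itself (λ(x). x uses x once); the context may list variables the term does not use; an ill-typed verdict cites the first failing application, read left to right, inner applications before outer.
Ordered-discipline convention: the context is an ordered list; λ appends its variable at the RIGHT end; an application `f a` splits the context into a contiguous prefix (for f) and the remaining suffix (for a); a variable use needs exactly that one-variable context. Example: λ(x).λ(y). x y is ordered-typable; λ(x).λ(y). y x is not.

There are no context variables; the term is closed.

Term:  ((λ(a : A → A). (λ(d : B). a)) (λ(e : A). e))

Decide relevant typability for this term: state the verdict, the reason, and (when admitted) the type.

no — needs weakening: d unused
counts: a (bound): 1×, d (bound): 0×, e (bound): 1×
left-to-right use order: a, e
typing: ✓ — B → A → A
per-discipline verdicts: ordered ✗ · linear ✗ · affine ✓ · relevant ✗ · unrestricted ✓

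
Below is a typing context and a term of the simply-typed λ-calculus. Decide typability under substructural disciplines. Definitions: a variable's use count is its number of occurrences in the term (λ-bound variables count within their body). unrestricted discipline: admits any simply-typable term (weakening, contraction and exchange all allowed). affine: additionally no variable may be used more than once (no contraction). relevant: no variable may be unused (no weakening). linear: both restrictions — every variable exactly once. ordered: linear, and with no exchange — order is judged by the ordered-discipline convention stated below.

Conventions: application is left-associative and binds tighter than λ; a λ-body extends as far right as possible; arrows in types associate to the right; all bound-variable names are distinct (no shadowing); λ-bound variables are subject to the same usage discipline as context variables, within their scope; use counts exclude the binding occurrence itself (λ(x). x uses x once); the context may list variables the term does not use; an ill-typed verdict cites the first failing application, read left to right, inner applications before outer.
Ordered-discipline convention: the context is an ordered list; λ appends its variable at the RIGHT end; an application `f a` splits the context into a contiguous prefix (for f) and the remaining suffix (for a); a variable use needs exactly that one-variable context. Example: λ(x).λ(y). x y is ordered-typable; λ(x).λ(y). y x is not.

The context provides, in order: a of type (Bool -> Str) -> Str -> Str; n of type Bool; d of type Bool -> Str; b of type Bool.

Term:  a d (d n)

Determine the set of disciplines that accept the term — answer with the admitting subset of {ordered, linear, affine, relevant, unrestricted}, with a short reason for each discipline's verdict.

accepted by: unrestricted
counts: a: 1×; n: 1×; d: 2×; b: 0×
left-to-right use order: a, d, d, n
typing: the term checks, with type Str
ordered: ✗ — d ×2 used more than once (contraction); b left unused
linear: ✗ — d ×2 used more than once (contraction); b left unused
affine: ✗ — d ×2 used more than once (contraction)
relevant: ✗ — b left unused
unrestricted: ✓ — type-checks (Str) and nothing is barred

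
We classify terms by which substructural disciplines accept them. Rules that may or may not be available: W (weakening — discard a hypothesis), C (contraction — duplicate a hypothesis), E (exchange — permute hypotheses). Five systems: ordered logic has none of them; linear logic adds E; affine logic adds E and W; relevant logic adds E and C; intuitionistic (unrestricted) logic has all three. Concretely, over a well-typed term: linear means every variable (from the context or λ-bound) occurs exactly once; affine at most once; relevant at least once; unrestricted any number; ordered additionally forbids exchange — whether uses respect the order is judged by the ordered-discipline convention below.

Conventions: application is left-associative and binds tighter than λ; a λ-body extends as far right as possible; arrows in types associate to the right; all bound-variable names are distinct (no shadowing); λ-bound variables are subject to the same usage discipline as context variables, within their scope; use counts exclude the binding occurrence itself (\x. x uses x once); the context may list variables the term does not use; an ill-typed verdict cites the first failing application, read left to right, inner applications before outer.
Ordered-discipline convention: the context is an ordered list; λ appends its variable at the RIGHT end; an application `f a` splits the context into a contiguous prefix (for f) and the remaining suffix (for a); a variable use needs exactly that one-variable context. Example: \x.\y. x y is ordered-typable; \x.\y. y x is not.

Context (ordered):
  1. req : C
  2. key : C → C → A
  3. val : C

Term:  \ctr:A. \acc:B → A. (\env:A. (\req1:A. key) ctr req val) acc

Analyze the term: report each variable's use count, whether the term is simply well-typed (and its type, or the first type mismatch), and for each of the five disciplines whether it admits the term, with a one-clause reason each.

variable uses: req ×1, key ×1, val ×1, ctr (λ-bound) ×1, acc (λ-bound) ×1, env (λ-bound) ×0, req1 (λ-bound) ×0
left-to-right use order: key, ctr, req, val, acc
typing: ill-typed: a function awaiting A gets B → A
ordered: ✗, not simply typable
linear: ✗, fails simple typing
affine: ✗, a type mismatch blocks all five
relevant: ✗, the type mismatch rejects it
unrestricted: ✗, not simply typable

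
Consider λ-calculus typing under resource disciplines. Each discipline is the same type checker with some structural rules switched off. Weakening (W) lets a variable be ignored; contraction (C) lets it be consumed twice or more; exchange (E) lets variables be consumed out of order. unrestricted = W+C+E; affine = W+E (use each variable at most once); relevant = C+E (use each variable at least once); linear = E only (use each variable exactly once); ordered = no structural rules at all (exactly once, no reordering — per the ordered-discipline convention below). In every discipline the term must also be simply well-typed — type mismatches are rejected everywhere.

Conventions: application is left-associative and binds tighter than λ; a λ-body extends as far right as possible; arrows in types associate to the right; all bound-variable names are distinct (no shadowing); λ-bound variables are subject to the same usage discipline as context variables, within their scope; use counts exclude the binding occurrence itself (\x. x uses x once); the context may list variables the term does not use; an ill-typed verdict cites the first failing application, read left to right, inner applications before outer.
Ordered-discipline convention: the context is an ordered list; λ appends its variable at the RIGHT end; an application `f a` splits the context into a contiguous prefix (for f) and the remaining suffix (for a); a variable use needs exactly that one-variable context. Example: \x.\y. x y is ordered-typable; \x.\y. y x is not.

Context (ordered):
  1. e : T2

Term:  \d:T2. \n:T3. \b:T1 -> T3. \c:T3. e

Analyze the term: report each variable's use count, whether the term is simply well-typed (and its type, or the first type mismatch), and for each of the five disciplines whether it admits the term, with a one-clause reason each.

use counts: e ×1; d (λ-bound) ×0; n (λ-bound) ×0; b (λ-bound) ×0; c (λ-bound) ×0
use order (left to right): e
typing: ✓ — T2 -> T3 -> (T1 -> T3) -> T3 -> T2
ordered ✗ (d, n, b, c left unused)
linear ✗ (d, n, b, c left unused)
affine ✓ (at most one use each (e, d, n, b, c))
relevant ✗ (d, n, b, c left unused)
unrestricted ✓ (well-typed at T2 -> T3 -> (T1 -> T3) -> T3 -> T2; no restrictions here)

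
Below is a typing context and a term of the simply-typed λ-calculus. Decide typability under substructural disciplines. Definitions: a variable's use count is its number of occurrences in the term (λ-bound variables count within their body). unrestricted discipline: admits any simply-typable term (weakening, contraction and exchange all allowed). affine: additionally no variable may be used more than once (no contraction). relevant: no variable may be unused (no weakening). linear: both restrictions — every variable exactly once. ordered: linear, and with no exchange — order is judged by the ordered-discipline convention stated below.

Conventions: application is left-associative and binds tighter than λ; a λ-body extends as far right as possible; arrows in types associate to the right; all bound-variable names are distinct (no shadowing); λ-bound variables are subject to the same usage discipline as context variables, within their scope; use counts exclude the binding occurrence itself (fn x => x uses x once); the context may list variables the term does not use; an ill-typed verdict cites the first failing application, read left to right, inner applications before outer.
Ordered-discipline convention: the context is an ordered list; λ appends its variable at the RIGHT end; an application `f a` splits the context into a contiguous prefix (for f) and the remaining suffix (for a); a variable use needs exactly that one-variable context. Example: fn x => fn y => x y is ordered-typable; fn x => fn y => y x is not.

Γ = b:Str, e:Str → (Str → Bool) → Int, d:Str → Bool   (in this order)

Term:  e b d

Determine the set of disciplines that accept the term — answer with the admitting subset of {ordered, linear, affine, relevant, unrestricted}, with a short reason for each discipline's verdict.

admitted in: linear, affine, relevant, unrestricted
counts: b=1; e=1; d=1
left-to-right use order: e, b, d
typing: well-typed at Int
ordered: ✗, no contiguous prefix/suffix split fits e, b, d
linear: ✓, each of b, e, d used exactly once
affine: ✓, b, e, d: no repeats, contraction unneeded
relevant: ✓, every one of b, e, d appears
unrestricted: ✓, type-checks (Int) and nothing is barred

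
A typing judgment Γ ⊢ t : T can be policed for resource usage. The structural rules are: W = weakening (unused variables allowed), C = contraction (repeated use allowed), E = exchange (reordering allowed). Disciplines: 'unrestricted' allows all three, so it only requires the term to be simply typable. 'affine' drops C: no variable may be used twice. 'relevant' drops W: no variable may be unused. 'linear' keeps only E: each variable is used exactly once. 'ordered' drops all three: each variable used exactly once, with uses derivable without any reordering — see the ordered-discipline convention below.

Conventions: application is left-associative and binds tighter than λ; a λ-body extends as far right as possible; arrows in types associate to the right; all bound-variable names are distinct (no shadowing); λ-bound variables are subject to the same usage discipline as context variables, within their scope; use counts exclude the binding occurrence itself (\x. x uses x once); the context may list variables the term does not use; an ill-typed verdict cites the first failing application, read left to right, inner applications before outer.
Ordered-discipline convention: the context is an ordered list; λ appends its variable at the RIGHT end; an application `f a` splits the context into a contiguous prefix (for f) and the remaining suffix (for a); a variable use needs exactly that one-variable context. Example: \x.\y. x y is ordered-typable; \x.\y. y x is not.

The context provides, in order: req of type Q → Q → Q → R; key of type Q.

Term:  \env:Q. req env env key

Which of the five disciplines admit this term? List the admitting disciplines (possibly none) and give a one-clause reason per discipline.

admitting disciplines: relevant, unrestricted
variable uses: req: 1; key: 1; env [bound]: 2
uses in reading order: req, env, env, key
typing: the term checks, with type Q → R
ordered: ✗, env ×2 used more than once (contraction)
linear: ✗, env ×2 used more than once (contraction)
affine: ✗, env ×2 used more than once (contraction)
relevant: ✓, none of req, key, env goes unused
unrestricted: ✓, type-checks (Q → R) and nothing is barred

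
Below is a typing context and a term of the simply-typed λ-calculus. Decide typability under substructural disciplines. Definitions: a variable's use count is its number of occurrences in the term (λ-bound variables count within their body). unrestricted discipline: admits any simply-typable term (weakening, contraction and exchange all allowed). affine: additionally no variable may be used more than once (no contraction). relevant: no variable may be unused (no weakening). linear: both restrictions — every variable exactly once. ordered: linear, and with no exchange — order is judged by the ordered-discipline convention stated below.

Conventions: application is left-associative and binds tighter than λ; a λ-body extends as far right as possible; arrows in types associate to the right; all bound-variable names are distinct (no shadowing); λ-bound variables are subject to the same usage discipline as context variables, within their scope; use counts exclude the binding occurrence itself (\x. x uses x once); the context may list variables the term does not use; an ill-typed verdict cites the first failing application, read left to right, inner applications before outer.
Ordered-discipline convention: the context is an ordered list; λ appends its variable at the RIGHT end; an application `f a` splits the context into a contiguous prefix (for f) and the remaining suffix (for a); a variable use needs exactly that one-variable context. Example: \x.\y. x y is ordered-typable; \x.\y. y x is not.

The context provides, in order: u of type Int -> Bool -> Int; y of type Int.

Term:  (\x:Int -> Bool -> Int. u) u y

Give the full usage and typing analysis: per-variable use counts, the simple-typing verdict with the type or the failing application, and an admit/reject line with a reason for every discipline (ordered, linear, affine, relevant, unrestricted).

variable uses: u: 2; y: 1; x (bound): 0
use order (left to right): u, u, y
typing: well-typed at Bool -> Int
ordered: ✗ — repeated use of u ×2; x never used (weakening)
linear: ✗ — repeated use of u ×2; x never used (weakening)
affine: ✗ — repeated use of u ×2
relevant: ✗ — x never used (weakening)
unrestricted: ✓ — type-checks (Bool -> Int) and nothing is barred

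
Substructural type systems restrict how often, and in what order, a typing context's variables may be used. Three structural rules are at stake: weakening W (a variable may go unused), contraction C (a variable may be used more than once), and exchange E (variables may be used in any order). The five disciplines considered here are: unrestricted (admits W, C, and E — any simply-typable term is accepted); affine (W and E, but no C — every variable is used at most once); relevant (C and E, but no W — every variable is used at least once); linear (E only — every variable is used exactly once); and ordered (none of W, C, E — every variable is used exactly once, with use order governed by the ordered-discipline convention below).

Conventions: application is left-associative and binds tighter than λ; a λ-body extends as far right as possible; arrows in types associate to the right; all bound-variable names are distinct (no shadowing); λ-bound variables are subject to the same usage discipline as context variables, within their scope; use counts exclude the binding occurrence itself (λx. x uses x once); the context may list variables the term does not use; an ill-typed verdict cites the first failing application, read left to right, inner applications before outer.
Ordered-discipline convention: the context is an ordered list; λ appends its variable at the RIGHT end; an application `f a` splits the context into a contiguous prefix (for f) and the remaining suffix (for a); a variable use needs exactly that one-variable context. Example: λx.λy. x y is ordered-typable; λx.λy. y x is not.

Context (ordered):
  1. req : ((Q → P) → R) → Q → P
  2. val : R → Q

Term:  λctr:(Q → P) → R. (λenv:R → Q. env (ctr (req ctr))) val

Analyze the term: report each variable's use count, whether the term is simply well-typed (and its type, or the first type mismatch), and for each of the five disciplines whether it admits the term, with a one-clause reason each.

counts: req: 1; val: 1; ctr [bound]: 2; env [bound]: 1
uses in reading order: env, ctr, req, ctr, val
typing: the term checks, with type ((Q → P) → R) → Q
ordered: ✗, uses contraction: ctr ×2
linear: ✗, uses contraction: ctr ×2
affine: ✗, uses contraction: ctr ×2
relevant: ✓, every one of req, val, ctr, env appears
unrestricted: ✓, typability at ((Q → P) → R) → Q is all that's needed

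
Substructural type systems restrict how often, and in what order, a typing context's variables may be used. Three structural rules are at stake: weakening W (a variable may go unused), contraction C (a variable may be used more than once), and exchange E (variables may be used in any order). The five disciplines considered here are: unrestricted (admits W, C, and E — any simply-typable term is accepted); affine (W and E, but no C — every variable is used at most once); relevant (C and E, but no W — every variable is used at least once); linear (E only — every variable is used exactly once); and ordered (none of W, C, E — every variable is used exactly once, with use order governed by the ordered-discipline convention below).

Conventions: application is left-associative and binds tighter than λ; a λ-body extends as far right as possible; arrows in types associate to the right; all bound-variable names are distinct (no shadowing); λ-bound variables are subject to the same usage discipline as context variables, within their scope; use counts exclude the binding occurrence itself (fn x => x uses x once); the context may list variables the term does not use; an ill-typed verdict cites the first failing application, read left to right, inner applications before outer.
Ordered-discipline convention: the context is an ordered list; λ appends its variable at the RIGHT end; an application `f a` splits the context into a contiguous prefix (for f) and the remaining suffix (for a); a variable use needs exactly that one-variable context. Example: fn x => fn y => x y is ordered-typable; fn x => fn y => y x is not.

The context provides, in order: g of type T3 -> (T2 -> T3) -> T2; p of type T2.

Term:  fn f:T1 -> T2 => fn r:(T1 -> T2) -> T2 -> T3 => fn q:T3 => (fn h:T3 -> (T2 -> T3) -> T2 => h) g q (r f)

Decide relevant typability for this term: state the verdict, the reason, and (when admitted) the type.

no — p never used (weakening)
usage: g: 1, p: 0, f (λ-bound): 1, r (λ-bound): 1, q (λ-bound): 1, h (λ-bound): 1
order of uses: h, g, q, r, f
typing: ✓ — (T1 -> T2) -> ((T1 -> T2) -> T2 -> T3) -> T3 -> T2
all disciplines: ordered ✗ | linear ✗ | affine ✓ | relevant ✗ | unrestricted ✓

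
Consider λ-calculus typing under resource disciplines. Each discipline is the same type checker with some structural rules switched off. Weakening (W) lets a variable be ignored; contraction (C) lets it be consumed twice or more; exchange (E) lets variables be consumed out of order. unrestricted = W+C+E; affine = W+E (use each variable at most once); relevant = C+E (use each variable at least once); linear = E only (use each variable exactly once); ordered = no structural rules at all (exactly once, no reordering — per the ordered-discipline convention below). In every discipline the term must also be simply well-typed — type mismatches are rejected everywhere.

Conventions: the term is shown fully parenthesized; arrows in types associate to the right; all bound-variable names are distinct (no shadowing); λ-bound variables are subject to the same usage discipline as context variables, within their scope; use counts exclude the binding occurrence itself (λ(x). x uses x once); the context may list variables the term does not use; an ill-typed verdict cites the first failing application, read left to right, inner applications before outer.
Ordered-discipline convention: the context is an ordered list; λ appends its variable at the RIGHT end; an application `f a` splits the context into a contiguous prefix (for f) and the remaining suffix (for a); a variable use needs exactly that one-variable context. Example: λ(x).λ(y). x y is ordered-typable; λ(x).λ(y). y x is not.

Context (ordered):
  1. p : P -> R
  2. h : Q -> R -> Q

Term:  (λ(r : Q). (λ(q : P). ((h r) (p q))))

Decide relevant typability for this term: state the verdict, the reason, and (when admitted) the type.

yes — p, h, r, q: all used, weakening unneeded; term : Q -> P -> Q
variable uses: p: 1; h: 1; r (bound): 1; q (bound): 1
left-to-right use order: h, r, p, q
typing: well-typed — term : Q -> P -> Q
all disciplines: ordered ✗ · linear ✓ · affine ✓ · relevant ✓ · unrestricted ✓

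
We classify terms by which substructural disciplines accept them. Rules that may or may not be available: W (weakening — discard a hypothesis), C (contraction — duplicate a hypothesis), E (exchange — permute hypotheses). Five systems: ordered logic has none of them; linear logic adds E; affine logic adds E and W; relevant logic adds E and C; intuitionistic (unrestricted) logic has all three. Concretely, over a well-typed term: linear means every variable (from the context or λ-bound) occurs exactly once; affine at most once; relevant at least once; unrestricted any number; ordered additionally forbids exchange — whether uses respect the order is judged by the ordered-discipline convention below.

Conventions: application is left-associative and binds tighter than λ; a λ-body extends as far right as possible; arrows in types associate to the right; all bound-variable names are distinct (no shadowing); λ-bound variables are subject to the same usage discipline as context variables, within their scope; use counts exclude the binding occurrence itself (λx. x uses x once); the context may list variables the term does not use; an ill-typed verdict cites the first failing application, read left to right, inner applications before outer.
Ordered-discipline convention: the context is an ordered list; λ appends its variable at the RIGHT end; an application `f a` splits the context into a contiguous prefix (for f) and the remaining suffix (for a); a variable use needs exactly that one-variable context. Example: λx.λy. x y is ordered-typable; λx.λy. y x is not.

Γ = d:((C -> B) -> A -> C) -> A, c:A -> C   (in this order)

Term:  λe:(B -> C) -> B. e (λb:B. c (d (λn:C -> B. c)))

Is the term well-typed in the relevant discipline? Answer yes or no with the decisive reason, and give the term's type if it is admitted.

no — b, n never used (weakening)
usage: d=1; c=2; e [bound]=1; b [bound]=0; n [bound]=0
uses in reading order: e, c, d, c
typing: the term checks, with type ((B -> C) -> B) -> B
per-discipline verdicts: ordered ✗ | linear ✗ | affine ✗ | relevant ✗ | unrestricted ✓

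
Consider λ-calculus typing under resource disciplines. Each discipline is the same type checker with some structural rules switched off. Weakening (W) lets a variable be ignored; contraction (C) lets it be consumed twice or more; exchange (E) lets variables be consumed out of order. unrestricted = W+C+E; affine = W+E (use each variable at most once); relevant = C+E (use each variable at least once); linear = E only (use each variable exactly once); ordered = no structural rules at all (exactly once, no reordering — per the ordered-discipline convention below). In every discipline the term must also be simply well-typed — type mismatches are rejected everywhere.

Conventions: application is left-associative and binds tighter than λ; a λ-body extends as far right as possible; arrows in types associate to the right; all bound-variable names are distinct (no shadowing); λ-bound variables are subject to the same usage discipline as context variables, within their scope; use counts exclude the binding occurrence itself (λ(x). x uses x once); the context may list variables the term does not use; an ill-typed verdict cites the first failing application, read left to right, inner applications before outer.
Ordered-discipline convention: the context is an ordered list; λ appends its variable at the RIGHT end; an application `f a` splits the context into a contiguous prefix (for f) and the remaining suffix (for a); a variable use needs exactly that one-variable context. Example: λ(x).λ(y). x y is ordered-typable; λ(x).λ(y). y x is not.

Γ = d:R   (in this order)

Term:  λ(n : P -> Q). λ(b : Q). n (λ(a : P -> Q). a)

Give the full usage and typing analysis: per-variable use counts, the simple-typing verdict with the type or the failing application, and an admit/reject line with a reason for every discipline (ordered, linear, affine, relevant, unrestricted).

counts: d=0; n [bound]=1; b [bound]=0; a [bound]=1
left-to-right use order: n, a
typing: ill-typed: an argument (P -> Q) -> P -> Q mismatches the expected P
ordered ✗ (a type mismatch blocks all five)
linear ✗ (the type mismatch rejects it)
affine ✗ (not simply typable)
relevant ✗ (fails simple typing)
unrestricted ✗ (a type mismatch blocks all five)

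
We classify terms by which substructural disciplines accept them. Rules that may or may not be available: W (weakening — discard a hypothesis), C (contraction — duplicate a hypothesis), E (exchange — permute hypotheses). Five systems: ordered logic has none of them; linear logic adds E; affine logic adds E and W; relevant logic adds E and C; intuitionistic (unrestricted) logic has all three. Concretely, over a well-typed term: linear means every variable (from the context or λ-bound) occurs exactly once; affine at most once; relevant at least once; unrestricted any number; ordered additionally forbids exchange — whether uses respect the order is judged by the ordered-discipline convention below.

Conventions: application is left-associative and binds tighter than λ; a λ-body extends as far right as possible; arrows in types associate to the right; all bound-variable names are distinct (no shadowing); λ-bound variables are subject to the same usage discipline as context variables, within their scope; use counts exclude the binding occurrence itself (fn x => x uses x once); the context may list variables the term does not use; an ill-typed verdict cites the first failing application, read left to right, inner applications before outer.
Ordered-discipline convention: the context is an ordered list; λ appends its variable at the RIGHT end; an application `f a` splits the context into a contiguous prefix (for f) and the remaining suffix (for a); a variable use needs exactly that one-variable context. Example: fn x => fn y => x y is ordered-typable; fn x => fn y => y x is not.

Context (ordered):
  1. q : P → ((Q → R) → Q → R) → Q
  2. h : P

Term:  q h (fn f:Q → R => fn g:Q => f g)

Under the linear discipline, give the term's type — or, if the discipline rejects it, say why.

term : Q
usage: q=1; h=1; f (bound)=1; g (bound)=1
order of uses: q, h, f, g
typing: ✓ — Q
per-discipline verdicts: ordered ✓ · linear ✓ · affine ✓ · relevant ✓ · unrestricted ✓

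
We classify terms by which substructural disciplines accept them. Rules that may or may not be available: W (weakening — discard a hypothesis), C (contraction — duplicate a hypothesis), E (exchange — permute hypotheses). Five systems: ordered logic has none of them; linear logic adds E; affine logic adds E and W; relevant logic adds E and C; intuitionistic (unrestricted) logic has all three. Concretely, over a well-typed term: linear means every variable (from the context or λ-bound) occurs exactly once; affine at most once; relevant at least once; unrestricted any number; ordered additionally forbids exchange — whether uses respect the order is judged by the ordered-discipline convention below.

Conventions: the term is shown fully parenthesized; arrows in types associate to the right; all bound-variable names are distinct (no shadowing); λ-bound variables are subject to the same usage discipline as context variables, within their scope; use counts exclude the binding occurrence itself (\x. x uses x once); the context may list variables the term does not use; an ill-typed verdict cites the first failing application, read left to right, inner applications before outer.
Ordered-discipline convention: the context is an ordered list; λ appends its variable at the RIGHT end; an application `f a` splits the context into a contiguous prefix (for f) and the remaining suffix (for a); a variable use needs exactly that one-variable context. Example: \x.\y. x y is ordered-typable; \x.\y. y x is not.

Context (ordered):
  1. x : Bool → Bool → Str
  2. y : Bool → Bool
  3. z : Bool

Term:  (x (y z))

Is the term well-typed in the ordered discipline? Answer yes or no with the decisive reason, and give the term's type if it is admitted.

yes — single-use (x, y, z), ordered derivation ok; term : Bool → Str
usage: x=1; y=1; z=1
uses in reading order: x, y, z
typing: ✓ — Bool → Str
per-discipline verdicts: ordered ✓ · linear ✓ · affine ✓ · relevant ✓ · unrestricted ✓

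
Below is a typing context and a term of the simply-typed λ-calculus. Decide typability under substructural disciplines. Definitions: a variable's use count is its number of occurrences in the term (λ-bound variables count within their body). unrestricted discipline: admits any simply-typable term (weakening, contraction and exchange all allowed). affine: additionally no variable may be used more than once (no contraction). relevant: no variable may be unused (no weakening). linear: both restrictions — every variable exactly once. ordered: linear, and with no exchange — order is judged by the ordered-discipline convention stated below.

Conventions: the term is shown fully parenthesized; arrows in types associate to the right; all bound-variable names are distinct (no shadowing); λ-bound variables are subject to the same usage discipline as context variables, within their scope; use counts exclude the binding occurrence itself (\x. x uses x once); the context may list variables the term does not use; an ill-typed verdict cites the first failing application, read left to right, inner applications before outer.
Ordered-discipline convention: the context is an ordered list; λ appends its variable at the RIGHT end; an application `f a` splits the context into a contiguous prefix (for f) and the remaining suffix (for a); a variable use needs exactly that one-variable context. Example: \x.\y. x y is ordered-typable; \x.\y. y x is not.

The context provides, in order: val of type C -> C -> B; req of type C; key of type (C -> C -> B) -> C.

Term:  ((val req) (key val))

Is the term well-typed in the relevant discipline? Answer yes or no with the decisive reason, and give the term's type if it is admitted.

yes — every one of val, req, key appears; term : B
usage: val ×2, req ×1, key ×1
use order (left to right): val, req, key, val
typing: well-typed — term : B
summary: ordered ✗, linear ✗, affine ✗, relevant ✓, unrestricted ✓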